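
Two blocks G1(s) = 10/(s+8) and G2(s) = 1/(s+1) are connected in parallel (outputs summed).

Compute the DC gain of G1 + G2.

Parallel: G_eq = G1 + G2. DC gain = G1(0) + G2(0) = 10/8 + 1/1 = 1.25 + 1 = 2.25.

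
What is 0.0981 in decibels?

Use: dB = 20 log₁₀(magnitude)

dB = 20 log₁₀(0.0981) = -20.2 dB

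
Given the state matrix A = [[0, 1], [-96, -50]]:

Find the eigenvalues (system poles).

det(A - λI) = λ² - (-50)λ + 96 = (λ - (-48))(λ - (-2)). Eigenvalues: -48, -2.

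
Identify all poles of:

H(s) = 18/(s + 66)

Pole is where denominator = 0: s + 66 = 0, so s = -66.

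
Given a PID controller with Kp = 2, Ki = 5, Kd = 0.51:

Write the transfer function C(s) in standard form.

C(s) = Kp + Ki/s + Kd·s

Substituting values: C(s) = 2 + 5/s + 0.51s = (0.51s² + 2s + 5)/s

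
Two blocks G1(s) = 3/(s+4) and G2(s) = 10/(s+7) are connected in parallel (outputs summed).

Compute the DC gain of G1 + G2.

Parallel: G_eq = G1 + G2. DC gain = G1(0) + G2(0) = 3/4 + 10/7 = 0.75 + 1.4286 = 2.1786.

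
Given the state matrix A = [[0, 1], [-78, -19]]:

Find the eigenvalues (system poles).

det(A - λI) = λ² - (-19)λ + 78 = (λ - (-6))(λ - (-13)). Eigenvalues: -6, -13.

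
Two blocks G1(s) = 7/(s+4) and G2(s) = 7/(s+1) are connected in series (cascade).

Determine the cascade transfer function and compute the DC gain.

Series: multiply transfer functions. G_eq = 7/(s+4) × 7/(s+1) = 49/((s+4)(s+1)). DC gain = 49/(4×1) = 12.25.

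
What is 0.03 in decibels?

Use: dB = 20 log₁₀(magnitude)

dB = 20 log₁₀(0.03) = -30.5 dB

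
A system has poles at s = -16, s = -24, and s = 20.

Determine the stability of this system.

Pole(s) at s = 20 are not in the left half-plane. System is unstable.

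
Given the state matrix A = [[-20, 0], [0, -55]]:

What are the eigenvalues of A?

For diagonal matrix, eigenvalues are diagonal entries: λ₁ = -20, λ₂ = -55.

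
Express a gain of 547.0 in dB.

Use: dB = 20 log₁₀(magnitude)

dB = 20 log₁₀(547.0) = 54.8 dB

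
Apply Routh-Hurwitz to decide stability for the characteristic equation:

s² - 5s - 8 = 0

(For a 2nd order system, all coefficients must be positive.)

Coefficients: 1, -5, -8. b=-5, c=-8 not positive, so system is unstable.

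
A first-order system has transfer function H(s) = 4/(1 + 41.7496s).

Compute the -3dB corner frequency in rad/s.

Corner frequency = 1/τ = 1/41.7496 = 0.024 rad/s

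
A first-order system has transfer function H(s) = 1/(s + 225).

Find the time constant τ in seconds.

For H(s) = 1/(s + 1/τ), the pole is at -1/τ = -225, so τ = 1/225 = 0.0044 s.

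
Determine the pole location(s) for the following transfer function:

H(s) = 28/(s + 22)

Pole is where denominator = 0: s + 22 = 0, so s = -22.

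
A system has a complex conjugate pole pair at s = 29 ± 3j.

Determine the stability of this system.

Real part of poles is 29 (> 0, right half-plane). Unstable.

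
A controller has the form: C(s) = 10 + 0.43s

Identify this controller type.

This is a Proportional-Derivative (PD) controller.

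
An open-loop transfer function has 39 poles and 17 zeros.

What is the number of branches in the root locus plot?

Root locus has n branches where n = number of poles = 39.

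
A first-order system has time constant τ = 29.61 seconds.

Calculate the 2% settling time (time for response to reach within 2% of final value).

For first-order system, 2% settling time ≈ 4τ = 4 × 29.61 = 118.44 s.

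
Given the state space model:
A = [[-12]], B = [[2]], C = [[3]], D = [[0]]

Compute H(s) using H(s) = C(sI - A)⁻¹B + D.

(sI - A)⁻¹ = 1/(s + 12). H(s) = 3 × 2/(s + 12) + 0 = 6/(s + 12).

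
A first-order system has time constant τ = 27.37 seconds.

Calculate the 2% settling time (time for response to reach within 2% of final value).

For first-order system, 2% settling time ≈ 4τ = 4 × 27.37 = 109.48 s.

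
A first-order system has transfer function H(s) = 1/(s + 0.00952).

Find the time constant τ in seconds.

For H(s) = 1/(s + 1/τ), the pole is at -1/τ = -0.00952, so τ = 1/0.00952 = 105 s.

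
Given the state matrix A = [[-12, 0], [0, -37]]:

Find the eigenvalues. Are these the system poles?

For diagonal matrix, eigenvalues are diagonal entries: λ₁ = -12, λ₂ = -37. Eigenvalues of A = system poles.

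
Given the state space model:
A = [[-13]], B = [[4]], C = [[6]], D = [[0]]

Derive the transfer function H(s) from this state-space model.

(sI - A)⁻¹ = 1/(s + 13). H(s) = 6 × 4/(s + 13) + 0 = 24/(s + 13).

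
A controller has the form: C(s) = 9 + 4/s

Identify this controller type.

This is a Proportional-Integral (PI) controller.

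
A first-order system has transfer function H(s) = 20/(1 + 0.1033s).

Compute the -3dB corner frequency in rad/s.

Corner frequency = 1/τ = 1/0.1033 = 9.681 rad/s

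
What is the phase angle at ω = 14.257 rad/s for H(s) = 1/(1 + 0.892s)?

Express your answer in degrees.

Phase = -arctan(ωτ) = -arctan(14.257 × 0.892) = -85.5°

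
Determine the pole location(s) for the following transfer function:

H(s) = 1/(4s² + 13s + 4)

Discriminant = 13² - 4×4×4 = 169 - 64 = 105 > 0, so two distinct real poles. Using quadratic formula: s = (-13 ± √105)/(2×4) = (-13 ± √105)/8, with √105 ≈ 10.2470. s₁ ≈ -0.3441, s₂ ≈ -2.9059. Poles: s₁ = -0.3441, s₂ = -2.9059.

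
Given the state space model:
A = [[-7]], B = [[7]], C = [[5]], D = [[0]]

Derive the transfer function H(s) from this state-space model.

(sI - A)⁻¹ = 1/(s + 7). H(s) = 5 × 7/(s + 7) + 0 = 35/(s + 7).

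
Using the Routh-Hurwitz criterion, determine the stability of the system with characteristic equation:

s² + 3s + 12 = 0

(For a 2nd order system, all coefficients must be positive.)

Coefficients: 1, 3, 12. All positive, so system is stable.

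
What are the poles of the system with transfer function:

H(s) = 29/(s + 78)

Pole is where denominator = 0: s + 78 = 0, so s = -78.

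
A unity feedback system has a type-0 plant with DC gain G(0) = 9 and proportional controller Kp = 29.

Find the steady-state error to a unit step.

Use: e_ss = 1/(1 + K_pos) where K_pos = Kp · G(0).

K_pos = Kp · G(0) = 29 × 9 = 261. e_ss = 1/(1 + 261) = 0.0038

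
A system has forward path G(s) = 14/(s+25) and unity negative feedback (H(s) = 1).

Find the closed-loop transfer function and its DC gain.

T(s) = G/(1+GH) = [14/(s+25)] / [1 + 14/(s+25)] = 14/(s+25+14) = 14/(s+39). DC gain = 14/39 = 0.3590.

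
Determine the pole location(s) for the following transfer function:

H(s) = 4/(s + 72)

Pole is where denominator = 0: s + 72 = 0, so s = -72.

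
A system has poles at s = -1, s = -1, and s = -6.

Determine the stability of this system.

All poles are in the left half-plane. System is stable.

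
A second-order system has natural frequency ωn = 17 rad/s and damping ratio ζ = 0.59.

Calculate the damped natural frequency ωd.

ωd = ωn√(1 - ζ²) = 17√(1 - 0.59²) = 13.73 rad/s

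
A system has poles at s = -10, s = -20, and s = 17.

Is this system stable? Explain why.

Pole(s) at s = 17 are not in the left half-plane. System is unstable.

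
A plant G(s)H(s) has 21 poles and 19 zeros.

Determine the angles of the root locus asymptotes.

n - m = 21 - 19 = 2. Angles: θk = (2k + 1)·180°/2 = 90°, 270°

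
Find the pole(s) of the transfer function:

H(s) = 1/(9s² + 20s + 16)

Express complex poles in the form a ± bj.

Discriminant = 20² - 4×9×16 = 400 - 576 = -176 < 0, so the poles are a complex conjugate pair s = (-20 ± j√176)/(2×9). Real part = -20/(2×9) = -20/18 ≈ -1.1111; imaginary part = ±√176/(2×9) ≈ 0.7370. Poles: s = -1.1111 ± 0.7370j.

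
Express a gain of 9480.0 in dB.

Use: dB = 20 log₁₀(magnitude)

dB = 20 log₁₀(9480.0) = 79.5 dB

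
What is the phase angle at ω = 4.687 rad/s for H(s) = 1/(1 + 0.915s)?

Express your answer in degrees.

Phase = -arctan(ωτ) = -arctan(4.687 × 0.915) = -76.9°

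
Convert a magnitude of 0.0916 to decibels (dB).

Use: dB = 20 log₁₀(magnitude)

dB = 20 log₁₀(0.0916) = -20.8 dB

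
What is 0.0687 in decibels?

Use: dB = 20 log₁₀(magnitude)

dB = 20 log₁₀(0.0687) = -23.3 dB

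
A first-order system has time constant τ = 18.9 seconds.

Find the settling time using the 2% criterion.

For first-order system, 2% settling time ≈ 4τ = 4 × 18.9 = 75.6 s.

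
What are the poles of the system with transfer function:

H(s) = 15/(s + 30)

Pole is where denominator = 0: s + 30 = 0, so s = -30.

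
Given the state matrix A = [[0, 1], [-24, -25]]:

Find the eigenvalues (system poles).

det(A - λI) = λ² - (-25)λ + 24 = (λ - (-24))(λ - (-1)). Eigenvalues: -24, -1.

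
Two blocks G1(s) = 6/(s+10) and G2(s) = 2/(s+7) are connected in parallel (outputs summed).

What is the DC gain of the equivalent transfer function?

Parallel: G_eq = G1 + G2. DC gain = G1(0) + G2(0) = 6/10 + 2/7 = 0.6 + 0.2857 = 0.8857.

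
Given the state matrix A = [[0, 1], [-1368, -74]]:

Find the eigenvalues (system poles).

det(A - λI) = λ² - (-74)λ + 1368 = (λ - (-38))(λ - (-36)). Eigenvalues: -38, -36.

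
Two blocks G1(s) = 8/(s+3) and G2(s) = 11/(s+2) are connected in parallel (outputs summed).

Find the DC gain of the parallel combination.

Parallel: G_eq = G1 + G2. DC gain = G1(0) + G2(0) = 8/3 + 11/2 = 2.6667 + 5.5 = 8.1667.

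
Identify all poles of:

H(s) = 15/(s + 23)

Pole is where denominator = 0: s + 23 = 0, so s = -23.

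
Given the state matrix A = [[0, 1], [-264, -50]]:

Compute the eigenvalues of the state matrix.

det(A - λI) = λ² - (-50)λ + 264 = (λ - (-44))(λ - (-6)). Eigenvalues: -44, -6.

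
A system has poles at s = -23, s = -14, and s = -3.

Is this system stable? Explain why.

All poles are in the left half-plane. System is stable.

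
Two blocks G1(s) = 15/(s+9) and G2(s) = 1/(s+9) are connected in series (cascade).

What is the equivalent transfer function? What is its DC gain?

Series: multiply transfer functions. G_eq = 15/(s+9) × 1/(s+9) = 15/((s+9)(s+9)). DC gain = 15/(9×9) = 0.1852.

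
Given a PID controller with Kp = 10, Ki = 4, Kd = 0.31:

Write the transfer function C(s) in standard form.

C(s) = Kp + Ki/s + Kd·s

Substituting values: C(s) = 10 + 4/s + 0.31s = (0.31s² + 10s + 4)/s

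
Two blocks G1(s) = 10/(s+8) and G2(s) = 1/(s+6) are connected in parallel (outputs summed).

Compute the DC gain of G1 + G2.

Parallel: G_eq = G1 + G2. DC gain = G1(0) + G2(0) = 10/8 + 1/6 = 1.25 + 0.1667 = 1.4167.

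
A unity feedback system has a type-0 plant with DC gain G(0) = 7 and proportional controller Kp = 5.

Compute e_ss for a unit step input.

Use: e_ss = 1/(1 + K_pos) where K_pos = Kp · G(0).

K_pos = Kp · G(0) = 5 × 7 = 35. e_ss = 1/(1 + 35) = 0.0278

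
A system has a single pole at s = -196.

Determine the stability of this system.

Pole at s = -196 is in the left half-plane. Stable.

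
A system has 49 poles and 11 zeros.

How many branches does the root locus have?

Root locus has n branches where n = number of poles = 49.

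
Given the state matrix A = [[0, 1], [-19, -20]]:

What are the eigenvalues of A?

det(A - λI) = λ² - (-20)λ + 19 = (λ - (-1))(λ - (-19)). Eigenvalues: -1, -19.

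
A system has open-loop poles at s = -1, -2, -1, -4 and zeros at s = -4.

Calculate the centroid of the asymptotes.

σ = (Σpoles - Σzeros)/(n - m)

σ = (Σpoles - Σzeros)/(n - m) = (-8 - (-4))/(4 - 1) = -4/3 = -1.33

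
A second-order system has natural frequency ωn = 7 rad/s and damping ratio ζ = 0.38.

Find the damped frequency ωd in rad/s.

ωd = ωn√(1 - ζ²) = 7√(1 - 0.38²) = 6.47 rad/s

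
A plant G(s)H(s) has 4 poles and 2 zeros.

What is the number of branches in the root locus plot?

Root locus has n branches where n = number of poles = 4.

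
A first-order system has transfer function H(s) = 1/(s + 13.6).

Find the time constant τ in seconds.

For H(s) = 1/(s + 1/τ), the pole is at -1/τ = -13.6, so τ = 1/13.6 = 0.0735 s.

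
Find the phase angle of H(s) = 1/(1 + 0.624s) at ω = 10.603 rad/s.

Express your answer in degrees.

Phase = -arctan(ωτ) = -arctan(10.603 × 0.624) = -81.4°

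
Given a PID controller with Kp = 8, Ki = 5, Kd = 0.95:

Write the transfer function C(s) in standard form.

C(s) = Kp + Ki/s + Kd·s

Substituting values: C(s) = 8 + 5/s + 0.95s = (0.95s² + 8s + 5)/s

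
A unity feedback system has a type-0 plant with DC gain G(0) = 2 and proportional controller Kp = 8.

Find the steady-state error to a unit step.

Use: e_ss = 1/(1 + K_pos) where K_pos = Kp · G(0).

K_pos = Kp · G(0) = 8 × 2 = 16. e_ss = 1/(1 + 16) = 0.0588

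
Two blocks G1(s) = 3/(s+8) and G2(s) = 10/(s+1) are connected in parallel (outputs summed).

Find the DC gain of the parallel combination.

Parallel: G_eq = G1 + G2. DC gain = G1(0) + G2(0) = 3/8 + 10/1 = 0.375 + 10 = 10.375.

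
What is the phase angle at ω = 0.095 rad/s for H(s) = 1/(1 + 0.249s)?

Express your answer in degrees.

Phase = -arctan(ωτ) = -arctan(0.095 × 0.249) = -1.4°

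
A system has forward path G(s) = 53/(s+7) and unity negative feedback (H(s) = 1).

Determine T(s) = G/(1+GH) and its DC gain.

T(s) = G/(1+GH) = [53/(s+7)] / [1 + 53/(s+7)] = 53/(s+7+53) = 53/(s+60). DC gain = 53/60 = 0.8833.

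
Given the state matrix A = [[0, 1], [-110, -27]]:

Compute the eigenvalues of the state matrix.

det(A - λI) = λ² - (-27)λ + 110 = (λ - (-22))(λ - (-5)). Eigenvalues: -22, -5.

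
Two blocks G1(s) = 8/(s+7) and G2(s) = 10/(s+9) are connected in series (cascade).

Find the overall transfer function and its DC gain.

Series: multiply transfer functions. G_eq = 8/(s+7) × 10/(s+9) = 80/((s+7)(s+9)). DC gain = 80/(7×9) = 1.2698.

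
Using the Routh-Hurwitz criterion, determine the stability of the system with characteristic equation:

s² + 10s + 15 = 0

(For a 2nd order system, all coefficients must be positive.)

Coefficients: 1, 10, 15. All positive, so system is stable.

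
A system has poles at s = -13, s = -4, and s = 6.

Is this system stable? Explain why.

Pole(s) at s = 6 are not in the left half-plane. System is unstable.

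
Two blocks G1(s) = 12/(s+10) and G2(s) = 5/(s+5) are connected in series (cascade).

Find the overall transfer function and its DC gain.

Series: multiply transfer functions. G_eq = 12/(s+10) × 5/(s+5) = 60/((s+10)(s+5)). DC gain = 60/(10×5) = 1.2.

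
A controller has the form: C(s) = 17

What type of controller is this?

This is a Proportional (P) controller.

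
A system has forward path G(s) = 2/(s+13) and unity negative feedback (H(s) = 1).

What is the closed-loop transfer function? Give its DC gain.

T(s) = G/(1+GH) = [2/(s+13)] / [1 + 2/(s+13)] = 2/(s+13+2) = 2/(s+15). DC gain = 2/15 = 0.1333.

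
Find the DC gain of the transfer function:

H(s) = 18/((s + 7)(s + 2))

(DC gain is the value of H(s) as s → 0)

DC gain = H(0) = 18/(7 × 2) = 18/14 = 1.2857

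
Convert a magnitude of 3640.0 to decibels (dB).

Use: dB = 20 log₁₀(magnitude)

dB = 20 log₁₀(3640.0) = 71.2 dB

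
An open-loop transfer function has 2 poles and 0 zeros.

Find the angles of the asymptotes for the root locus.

n - m = 2 - 0 = 2. Angles: θk = (2k + 1)·180°/2 = 90°, 270°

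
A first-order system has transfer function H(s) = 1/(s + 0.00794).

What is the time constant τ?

For H(s) = 1/(s + 1/τ), the pole is at -1/τ = -0.00794, so τ = 1/0.00794 = 125.9 s.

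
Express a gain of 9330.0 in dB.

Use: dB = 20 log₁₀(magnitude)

dB = 20 log₁₀(9330.0) = 79.4 dB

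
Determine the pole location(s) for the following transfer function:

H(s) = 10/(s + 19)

Pole is where denominator = 0: s + 19 = 0, so s = -19.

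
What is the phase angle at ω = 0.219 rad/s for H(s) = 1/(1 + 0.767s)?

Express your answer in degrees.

Phase = -arctan(ωτ) = -arctan(0.219 × 0.767) = -9.5°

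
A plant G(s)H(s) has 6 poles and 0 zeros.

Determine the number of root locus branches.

Root locus has n branches where n = number of poles = 6.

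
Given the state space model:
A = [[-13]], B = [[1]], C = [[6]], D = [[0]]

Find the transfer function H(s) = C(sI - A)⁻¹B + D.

(sI - A)⁻¹ = 1/(s + 13). H(s) = 6 × 1/(s + 13) + 0 = 6/(s + 13).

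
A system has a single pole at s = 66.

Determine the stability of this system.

Pole at s = 66 is in the right half-plane. Unstable.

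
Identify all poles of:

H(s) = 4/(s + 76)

Pole is where denominator = 0: s + 76 = 0, so s = -76.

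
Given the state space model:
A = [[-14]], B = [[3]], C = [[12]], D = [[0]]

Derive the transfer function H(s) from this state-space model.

(sI - A)⁻¹ = 1/(s + 14). H(s) = 12 × 3/(s + 14) + 0 = 36/(s + 14).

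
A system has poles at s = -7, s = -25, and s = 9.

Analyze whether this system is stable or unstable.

Pole(s) at s = 9 are not in the left half-plane. System is unstable.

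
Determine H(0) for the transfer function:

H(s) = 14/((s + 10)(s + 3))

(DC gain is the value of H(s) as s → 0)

DC gain = H(0) = 14/(10 × 3) = 14/30 = 0.4667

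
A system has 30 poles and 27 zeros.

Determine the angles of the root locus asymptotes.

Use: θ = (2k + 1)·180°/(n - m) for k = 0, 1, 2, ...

n - m = 30 - 27 = 3. Angles: θk = (2k + 1)·180°/3 = 60°, 180°, 300°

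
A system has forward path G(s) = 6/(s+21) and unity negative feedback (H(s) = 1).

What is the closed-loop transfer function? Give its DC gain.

T(s) = G/(1+GH) = [6/(s+21)] / [1 + 6/(s+21)] = 6/(s+21+6) = 6/(s+27). DC gain = 6/27 = 0.2222.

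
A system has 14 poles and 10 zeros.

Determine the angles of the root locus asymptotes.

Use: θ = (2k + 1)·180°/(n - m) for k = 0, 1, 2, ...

n - m = 14 - 10 = 4. Angles: θk = (2k + 1)·180°/4 = 45°, 135°, 225°, 315°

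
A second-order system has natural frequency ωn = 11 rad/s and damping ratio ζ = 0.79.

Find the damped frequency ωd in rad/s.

ωd = ωn√(1 - ζ²) = 11√(1 - 0.79²) = 6.74 rad/s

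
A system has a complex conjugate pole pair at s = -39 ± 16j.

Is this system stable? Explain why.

Real part of poles is -39 (< 0, left half-plane). Stable.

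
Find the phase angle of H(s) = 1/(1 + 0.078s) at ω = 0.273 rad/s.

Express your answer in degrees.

Phase = -arctan(ωτ) = -arctan(0.273 × 0.078) = -1.2°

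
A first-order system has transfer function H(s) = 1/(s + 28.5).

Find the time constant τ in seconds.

For H(s) = 1/(s + 1/τ), the pole is at -1/τ = -28.5, so τ = 1/28.5 = 0.0351 s.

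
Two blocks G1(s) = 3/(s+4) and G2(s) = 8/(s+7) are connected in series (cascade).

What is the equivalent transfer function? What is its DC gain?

Series: multiply transfer functions. G_eq = 3/(s+4) × 8/(s+7) = 24/((s+4)(s+7)). DC gain = 24/(4×7) = 0.8571.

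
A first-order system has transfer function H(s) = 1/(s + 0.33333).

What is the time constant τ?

For H(s) = 1/(s + 1/τ), the pole is at -1/τ = -0.33333, so τ = 1/0.33333 = 3 s.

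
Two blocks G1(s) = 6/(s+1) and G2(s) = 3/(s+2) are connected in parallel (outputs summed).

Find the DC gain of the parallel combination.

Parallel: G_eq = G1 + G2. DC gain = G1(0) + G2(0) = 6/1 + 3/2 = 6 + 1.5 = 7.5.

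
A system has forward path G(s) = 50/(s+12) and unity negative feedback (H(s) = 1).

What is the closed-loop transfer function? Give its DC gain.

T(s) = G/(1+GH) = [50/(s+12)] / [1 + 50/(s+12)] = 50/(s+12+50) = 50/(s+62). DC gain = 50/62 = 0.8065.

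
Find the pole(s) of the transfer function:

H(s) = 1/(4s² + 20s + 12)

Discriminant = 20² - 4×4×12 = 400 - 192 = 208 > 0, so two distinct real poles. Using quadratic formula: s = (-20 ± √208)/(2×4) = (-20 ± √208)/8, with √208 ≈ 14.4222. s₁ ≈ -0.6972, s₂ ≈ -4.3028. Poles: s₁ = -0.6972, s₂ = -4.3028.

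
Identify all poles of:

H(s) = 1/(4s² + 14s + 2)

Discriminant = 14² - 4×4×2 = 196 - 32 = 164 > 0, so two distinct real poles. Using quadratic formula: s = (-14 ± √164)/(2×4) = (-14 ± √164)/8, with √164 ≈ 12.8062. s₁ ≈ -0.1492, s₂ ≈ -3.3508. Poles: s₁ = -0.1492, s₂ = -3.3508.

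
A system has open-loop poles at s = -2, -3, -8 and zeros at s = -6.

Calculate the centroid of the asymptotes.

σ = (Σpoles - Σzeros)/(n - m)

σ = (Σpoles - Σzeros)/(n - m) = (-13 - (-6))/(3 - 1) = -7/2 = -3.5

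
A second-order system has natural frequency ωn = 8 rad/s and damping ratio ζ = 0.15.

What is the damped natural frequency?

ωd = ωn√(1 - ζ²) = 8√(1 - 0.15²) = 7.91 rad/s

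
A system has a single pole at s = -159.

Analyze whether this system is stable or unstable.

Pole at s = -159 is in the left half-plane. Stable.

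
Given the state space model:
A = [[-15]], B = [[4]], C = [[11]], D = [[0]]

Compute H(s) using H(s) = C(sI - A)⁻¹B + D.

(sI - A)⁻¹ = 1/(s + 15). H(s) = 11 × 4/(s + 15) + 0 = 44/(s + 15).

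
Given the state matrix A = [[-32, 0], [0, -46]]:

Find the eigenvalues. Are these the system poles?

For diagonal matrix, eigenvalues are diagonal entries: λ₁ = -32, λ₂ = -46. Eigenvalues of A = system poles.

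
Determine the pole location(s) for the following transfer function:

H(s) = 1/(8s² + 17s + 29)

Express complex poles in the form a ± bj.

Discriminant = 17² - 4×8×29 = 289 - 928 = -639 < 0, so the poles are a complex conjugate pair s = (-17 ± j√639)/(2×8). Real part = -17/(2×8) = -17/16 = -1.0625; imaginary part = ±√639/(2×8) ≈ 1.5799. Poles: s = -1.0625 ± 1.5799j.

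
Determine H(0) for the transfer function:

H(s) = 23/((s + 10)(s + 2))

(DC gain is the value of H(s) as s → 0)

DC gain = H(0) = 23/(10 × 2) = 23/20 = 1.15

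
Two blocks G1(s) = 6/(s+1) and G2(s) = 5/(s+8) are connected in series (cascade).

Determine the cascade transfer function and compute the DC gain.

Series: multiply transfer functions. G_eq = 6/(s+1) × 5/(s+8) = 30/((s+1)(s+8)). DC gain = 30/(1×8) = 3.75.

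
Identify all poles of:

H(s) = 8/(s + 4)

Pole is where denominator = 0: s + 4 = 0, so s = -4.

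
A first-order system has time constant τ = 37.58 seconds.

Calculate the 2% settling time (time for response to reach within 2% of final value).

For first-order system, 2% settling time ≈ 4τ = 4 × 37.58 = 150.32 s.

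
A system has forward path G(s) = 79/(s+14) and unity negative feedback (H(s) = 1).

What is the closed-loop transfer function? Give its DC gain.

T(s) = G/(1+GH) = [79/(s+14)] / [1 + 79/(s+14)] = 79/(s+14+79) = 79/(s+93). DC gain = 79/93 = 0.8495.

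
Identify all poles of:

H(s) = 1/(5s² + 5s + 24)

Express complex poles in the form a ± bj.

Discriminant = 5² - 4×5×24 = 25 - 480 = -455 < 0, so the poles are a complex conjugate pair s = (-5 ± j√455)/(2×5). Real part = -5/(2×5) = -5/10 = -0.5; imaginary part = ±√455/(2×5) ≈ 2.1331. Poles: s = -0.5 ± 2.1331j.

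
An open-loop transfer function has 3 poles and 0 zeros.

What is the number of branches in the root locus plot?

Root locus has n branches where n = number of poles = 3.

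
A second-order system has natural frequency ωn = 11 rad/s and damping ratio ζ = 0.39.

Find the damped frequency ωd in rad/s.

ωd = ωn√(1 - ζ²) = 11√(1 - 0.39²) = 10.13 rad/s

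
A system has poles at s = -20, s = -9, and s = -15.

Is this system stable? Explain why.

All poles are in the left half-plane. System is stable.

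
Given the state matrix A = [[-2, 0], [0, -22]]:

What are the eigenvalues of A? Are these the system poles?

For diagonal matrix, eigenvalues are diagonal entries: λ₁ = -2, λ₂ = -22. Eigenvalues of A = system poles.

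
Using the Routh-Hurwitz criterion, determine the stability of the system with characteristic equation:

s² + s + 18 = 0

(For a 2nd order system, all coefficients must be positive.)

Coefficients: 1, 1, 18. All positive, so system is stable.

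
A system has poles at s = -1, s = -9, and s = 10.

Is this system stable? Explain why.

Pole(s) at s = 10 are not in the left half-plane. System is unstable.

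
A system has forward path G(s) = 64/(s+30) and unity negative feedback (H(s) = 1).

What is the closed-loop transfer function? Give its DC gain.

T(s) = G/(1+GH) = [64/(s+30)] / [1 + 64/(s+30)] = 64/(s+30+64) = 64/(s+94). DC gain = 64/94 = 0.6809.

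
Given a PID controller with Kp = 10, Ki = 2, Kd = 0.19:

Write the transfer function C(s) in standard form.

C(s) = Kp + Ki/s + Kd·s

Substituting values: C(s) = 10 + 2/s + 0.19s = (0.19s² + 10s + 2)/s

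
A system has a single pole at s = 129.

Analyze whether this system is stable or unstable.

Pole at s = 129 is in the right half-plane. Unstable.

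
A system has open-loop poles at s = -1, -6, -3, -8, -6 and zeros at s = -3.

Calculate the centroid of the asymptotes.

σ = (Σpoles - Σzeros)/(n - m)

σ = (Σpoles - Σzeros)/(n - m) = (-24 - (-3))/(5 - 1) = -21/4 = -5.25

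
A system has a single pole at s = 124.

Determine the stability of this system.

Pole at s = 124 is in the right half-plane. Unstable.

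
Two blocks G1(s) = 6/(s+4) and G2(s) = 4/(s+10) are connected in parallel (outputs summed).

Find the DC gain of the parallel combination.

Parallel: G_eq = G1 + G2. DC gain = G1(0) + G2(0) = 6/4 + 4/10 = 1.5 + 0.4 = 1.9.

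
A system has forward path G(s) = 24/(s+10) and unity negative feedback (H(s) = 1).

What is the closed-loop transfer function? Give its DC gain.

T(s) = G/(1+GH) = [24/(s+10)] / [1 + 24/(s+10)] = 24/(s+10+24) = 24/(s+34). DC gain = 24/34 = 0.7059.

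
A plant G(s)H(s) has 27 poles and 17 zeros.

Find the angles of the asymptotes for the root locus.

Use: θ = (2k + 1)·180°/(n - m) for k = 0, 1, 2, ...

n - m = 27 - 17 = 10. Angles: θk = (2k + 1)·180°/10 = 18°, 54°, 90°, 126°, 162°, 198°, 234°, 270°, 306°, 342°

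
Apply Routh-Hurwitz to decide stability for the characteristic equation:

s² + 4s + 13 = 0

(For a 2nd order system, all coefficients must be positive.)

Coefficients: 1, 4, 13. All positive, so system is stable.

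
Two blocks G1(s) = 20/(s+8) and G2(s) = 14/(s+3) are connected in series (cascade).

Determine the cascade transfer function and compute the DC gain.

Series: multiply transfer functions. G_eq = 20/(s+8) × 14/(s+3) = 280/((s+8)(s+3)). DC gain = 280/(8×3) = 11.6667.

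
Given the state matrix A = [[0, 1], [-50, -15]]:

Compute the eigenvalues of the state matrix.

det(A - λI) = λ² - (-15)λ + 50 = (λ - (-5))(λ - (-10)). Eigenvalues: -5, -10.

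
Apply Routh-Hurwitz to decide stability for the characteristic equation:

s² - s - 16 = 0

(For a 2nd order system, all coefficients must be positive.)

Coefficients: 1, -1, -16. b=-1, c=-16 not positive, so system is unstable.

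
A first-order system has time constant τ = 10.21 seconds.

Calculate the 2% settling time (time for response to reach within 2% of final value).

For first-order system, 2% settling time ≈ 4τ = 4 × 10.21 = 40.84 s.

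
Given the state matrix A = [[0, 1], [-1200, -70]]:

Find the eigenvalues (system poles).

det(A - λI) = λ² - (-70)λ + 1200 = (λ - (-30))(λ - (-40)). Eigenvalues: -30, -40.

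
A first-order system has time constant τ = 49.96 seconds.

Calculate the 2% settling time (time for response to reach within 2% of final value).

For first-order system, 2% settling time ≈ 4τ = 4 × 49.96 = 199.84 s.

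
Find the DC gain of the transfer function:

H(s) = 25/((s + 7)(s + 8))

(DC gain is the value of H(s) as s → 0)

DC gain = H(0) = 25/(7 × 8) = 25/56 = 0.4464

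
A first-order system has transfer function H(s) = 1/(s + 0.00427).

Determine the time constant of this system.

For H(s) = 1/(s + 1/τ), the pole is at -1/τ = -0.00427, so τ = 1/0.00427 = 234.2 s.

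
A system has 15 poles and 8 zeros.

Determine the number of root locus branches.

Root locus has n branches where n = number of poles = 15.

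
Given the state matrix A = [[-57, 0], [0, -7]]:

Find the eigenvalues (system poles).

For diagonal matrix, eigenvalues are diagonal entries: λ₁ = -57, λ₂ = -7.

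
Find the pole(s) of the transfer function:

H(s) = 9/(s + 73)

Pole is where denominator = 0: s + 73 = 0, so s = -73.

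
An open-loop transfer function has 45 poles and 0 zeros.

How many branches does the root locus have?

Root locus has n branches where n = number of poles = 45.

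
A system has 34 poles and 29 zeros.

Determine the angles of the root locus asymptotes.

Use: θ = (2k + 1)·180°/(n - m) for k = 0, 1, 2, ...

n - m = 34 - 29 = 5. Angles: θk = (2k + 1)·180°/5 = 36°, 108°, 180°, 252°, 324°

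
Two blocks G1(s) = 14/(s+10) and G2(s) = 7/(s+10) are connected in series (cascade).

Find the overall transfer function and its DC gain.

Series: multiply transfer functions. G_eq = 14/(s+10) × 7/(s+10) = 98/((s+10)(s+10)). DC gain = 98/(10×10) = 0.98.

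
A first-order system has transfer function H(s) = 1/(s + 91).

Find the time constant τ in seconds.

For H(s) = 1/(s + 1/τ), the pole is at -1/τ = -91, so τ = 1/91 = 0.0110 s.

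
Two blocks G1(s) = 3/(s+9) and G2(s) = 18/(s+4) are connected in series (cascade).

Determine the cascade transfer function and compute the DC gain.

Series: multiply transfer functions. G_eq = 3/(s+9) × 18/(s+4) = 54/((s+9)(s+4)). DC gain = 54/(9×4) = 1.5.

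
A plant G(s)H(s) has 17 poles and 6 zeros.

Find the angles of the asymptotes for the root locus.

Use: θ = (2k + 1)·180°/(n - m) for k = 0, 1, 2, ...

n - m = 17 - 6 = 11. Angles: θk = (2k + 1)·180°/11 = 16.36°, 49.09°, 81.82°, 114.55°, 147.27°, 180°, 212.73°, 245.45°, 278.18°, 310.91°, 343.64°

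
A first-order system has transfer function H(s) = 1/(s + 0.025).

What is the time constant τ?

For H(s) = 1/(s + 1/τ), the pole is at -1/τ = -0.025, so τ = 1/0.025 = 40 s.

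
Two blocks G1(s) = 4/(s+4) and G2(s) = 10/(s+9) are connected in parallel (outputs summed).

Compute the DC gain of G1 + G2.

Parallel: G_eq = G1 + G2. DC gain = G1(0) + G2(0) = 4/4 + 10/9 = 1 + 1.1111 = 2.1111.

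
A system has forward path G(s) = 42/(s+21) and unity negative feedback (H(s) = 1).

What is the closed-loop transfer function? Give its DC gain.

T(s) = G/(1+GH) = [42/(s+21)] / [1 + 42/(s+21)] = 42/(s+21+42) = 42/(s+63). DC gain = 42/63 = 0.6667.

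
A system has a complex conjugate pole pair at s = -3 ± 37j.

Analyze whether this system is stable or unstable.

Real part of poles is -3 (< 0, left half-plane). Stable.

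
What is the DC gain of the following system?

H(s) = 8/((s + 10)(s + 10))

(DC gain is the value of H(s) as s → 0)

DC gain = H(0) = 8/(10 × 10) = 8/100 = 0.08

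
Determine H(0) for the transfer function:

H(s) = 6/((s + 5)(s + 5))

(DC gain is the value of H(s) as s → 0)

DC gain = H(0) = 6/(5 × 5) = 6/25 = 0.24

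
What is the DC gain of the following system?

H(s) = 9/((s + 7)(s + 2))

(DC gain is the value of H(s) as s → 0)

DC gain = H(0) = 9/(7 × 2) = 9/14 = 0.6429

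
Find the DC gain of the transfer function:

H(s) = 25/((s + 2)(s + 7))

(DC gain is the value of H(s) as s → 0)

DC gain = H(0) = 25/(2 × 7) = 25/14 = 1.7857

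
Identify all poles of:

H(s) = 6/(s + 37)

Pole is where denominator = 0: s + 37 = 0, so s = -37.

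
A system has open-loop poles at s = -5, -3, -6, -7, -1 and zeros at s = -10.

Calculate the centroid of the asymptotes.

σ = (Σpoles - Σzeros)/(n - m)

σ = (Σpoles - Σzeros)/(n - m) = (-22 - (-10))/(5 - 1) = -12/4 = -3.0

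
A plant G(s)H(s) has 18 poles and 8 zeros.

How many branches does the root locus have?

Root locus has n branches where n = number of poles = 18.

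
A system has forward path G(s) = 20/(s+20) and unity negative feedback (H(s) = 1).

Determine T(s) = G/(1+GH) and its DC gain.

T(s) = G/(1+GH) = [20/(s+20)] / [1 + 20/(s+20)] = 20/(s+20+20) = 20/(s+40). DC gain = 20/40 = 0.5.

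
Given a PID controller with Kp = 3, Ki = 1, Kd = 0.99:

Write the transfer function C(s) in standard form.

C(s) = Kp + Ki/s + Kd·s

Substituting values: C(s) = 3 + 1/s + 0.99s = (0.99s² + 3s + 1)/s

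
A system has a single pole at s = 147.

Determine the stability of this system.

Pole at s = 147 is in the right half-plane. Unstable.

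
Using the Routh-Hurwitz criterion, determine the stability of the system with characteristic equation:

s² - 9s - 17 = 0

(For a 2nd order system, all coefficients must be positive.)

Coefficients: 1, -9, -17. b=-9, c=-17 not positive, so system is unstable.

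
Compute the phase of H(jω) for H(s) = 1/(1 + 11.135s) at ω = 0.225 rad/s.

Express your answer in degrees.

Phase = -arctan(ωτ) = -arctan(0.225 × 11.135) = -68.2°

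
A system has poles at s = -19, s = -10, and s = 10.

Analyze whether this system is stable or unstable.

Pole(s) at s = 10 are not in the left half-plane. System is unstable.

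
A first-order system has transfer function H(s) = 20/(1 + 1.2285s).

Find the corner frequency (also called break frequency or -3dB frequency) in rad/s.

Corner frequency = 1/τ = 1/1.2285 = 0.814 rad/s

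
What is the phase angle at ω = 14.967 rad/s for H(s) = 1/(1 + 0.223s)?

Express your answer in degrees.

Phase = -arctan(ωτ) = -arctan(14.967 × 0.223) = -73.3°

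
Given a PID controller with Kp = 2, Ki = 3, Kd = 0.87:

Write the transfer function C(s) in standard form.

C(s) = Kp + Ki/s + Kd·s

Substituting values: C(s) = 2 + 3/s + 0.87s = (0.87s² + 2s + 3)/s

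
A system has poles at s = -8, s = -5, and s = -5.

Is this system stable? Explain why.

All poles are in the left half-plane. System is stable.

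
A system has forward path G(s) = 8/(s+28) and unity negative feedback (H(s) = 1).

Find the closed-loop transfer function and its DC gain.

T(s) = G/(1+GH) = [8/(s+28)] / [1 + 8/(s+28)] = 8/(s+28+8) = 8/(s+36). DC gain = 8/36 = 0.2222.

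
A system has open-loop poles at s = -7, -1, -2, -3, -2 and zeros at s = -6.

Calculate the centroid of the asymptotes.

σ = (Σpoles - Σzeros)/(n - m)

σ = (Σpoles - Σzeros)/(n - m) = (-15 - (-6))/(5 - 1) = -9/4 = -2.25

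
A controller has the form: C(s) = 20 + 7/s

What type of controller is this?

This is a Proportional-Integral (PI) controller.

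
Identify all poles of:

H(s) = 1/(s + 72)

Pole is where denominator = 0: s + 72 = 0, so s = -72.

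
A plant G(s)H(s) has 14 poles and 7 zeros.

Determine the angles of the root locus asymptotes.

n - m = 14 - 7 = 7. Angles: θk = (2k + 1)·180°/7 = 25.71°, 77.14°, 128.57°, 180°, 231.43°, 282.86°, 334.29°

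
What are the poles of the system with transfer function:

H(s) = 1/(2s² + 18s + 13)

Discriminant = 18² - 4×2×13 = 324 - 104 = 220 > 0, so two distinct real poles. Using quadratic formula: s = (-18 ± √220)/(2×2) = (-18 ± √220)/4, with √220 ≈ 14.8324. s₁ ≈ -0.7919, s₂ ≈ -8.2081. Poles: s₁ = -0.7919, s₂ = -8.2081.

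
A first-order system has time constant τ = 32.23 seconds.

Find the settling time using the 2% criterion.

For first-order system, 2% settling time ≈ 4τ = 4 × 32.23 = 128.92 s.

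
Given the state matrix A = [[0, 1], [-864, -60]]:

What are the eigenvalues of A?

det(A - λI) = λ² - (-60)λ + 864 = (λ - (-24))(λ - (-36)). Eigenvalues: -24, -36.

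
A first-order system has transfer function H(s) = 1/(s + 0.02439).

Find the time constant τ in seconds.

For H(s) = 1/(s + 1/τ), the pole is at -1/τ = -0.02439, so τ = 1/0.02439 = 41 s.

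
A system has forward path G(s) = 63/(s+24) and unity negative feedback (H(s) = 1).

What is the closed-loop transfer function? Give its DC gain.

T(s) = G/(1+GH) = [63/(s+24)] / [1 + 63/(s+24)] = 63/(s+24+63) = 63/(s+87). DC gain = 63/87 = 0.7241.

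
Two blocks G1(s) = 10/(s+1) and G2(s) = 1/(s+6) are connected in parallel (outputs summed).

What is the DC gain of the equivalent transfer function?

Parallel: G_eq = G1 + G2. DC gain = G1(0) + G2(0) = 10/1 + 1/6 = 10 + 0.1667 = 10.1667.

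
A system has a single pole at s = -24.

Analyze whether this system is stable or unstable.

Pole at s = -24 is in the left half-plane. Stable.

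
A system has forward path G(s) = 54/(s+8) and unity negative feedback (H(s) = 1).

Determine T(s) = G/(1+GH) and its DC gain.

T(s) = G/(1+GH) = [54/(s+8)] / [1 + 54/(s+8)] = 54/(s+8+54) = 54/(s+62). DC gain = 54/62 = 0.8710.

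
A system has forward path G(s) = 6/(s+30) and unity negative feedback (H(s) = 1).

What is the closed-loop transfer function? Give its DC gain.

T(s) = G/(1+GH) = [6/(s+30)] / [1 + 6/(s+30)] = 6/(s+30+6) = 6/(s+36). DC gain = 6/36 = 0.1667.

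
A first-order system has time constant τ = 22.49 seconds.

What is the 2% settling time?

For first-order system, 2% settling time ≈ 4τ = 4 × 22.49 = 89.96 s.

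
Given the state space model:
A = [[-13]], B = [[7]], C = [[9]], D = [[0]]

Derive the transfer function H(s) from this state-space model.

(sI - A)⁻¹ = 1/(s + 13). H(s) = 9 × 7/(s + 13) + 0 = 63/(s + 13).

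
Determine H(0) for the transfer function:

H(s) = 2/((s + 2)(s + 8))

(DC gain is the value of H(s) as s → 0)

DC gain = H(0) = 2/(2 × 8) = 2/16 = 0.125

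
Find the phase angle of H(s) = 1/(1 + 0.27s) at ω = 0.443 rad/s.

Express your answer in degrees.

Phase = -arctan(ωτ) = -arctan(0.443 × 0.27) = -6.8°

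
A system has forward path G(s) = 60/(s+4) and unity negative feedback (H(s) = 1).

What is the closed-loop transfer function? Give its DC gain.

T(s) = G/(1+GH) = [60/(s+4)] / [1 + 60/(s+4)] = 60/(s+4+60) = 60/(s+64). DC gain = 60/64 = 0.9375.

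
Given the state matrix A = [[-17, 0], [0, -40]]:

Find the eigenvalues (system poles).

For diagonal matrix, eigenvalues are diagonal entries: λ₁ = -17, λ₂ = -40.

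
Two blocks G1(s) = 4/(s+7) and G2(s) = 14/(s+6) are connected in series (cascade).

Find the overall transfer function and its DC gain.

Series: multiply transfer functions. G_eq = 4/(s+7) × 14/(s+6) = 56/((s+7)(s+6)). DC gain = 56/(7×6) = 1.3333.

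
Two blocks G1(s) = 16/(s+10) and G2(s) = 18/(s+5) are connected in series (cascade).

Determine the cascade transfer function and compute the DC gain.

Series: multiply transfer functions. G_eq = 16/(s+10) × 18/(s+5) = 288/((s+10)(s+5)). DC gain = 288/(10×5) = 5.76.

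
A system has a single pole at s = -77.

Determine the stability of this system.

Pole at s = -77 is in the left half-plane. Stable.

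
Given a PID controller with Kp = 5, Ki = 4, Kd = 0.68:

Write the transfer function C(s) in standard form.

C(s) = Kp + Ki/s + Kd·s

Substituting values: C(s) = 5 + 4/s + 0.68s = (0.68s² + 5s + 4)/s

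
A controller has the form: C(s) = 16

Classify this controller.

This is a Proportional (P) controller.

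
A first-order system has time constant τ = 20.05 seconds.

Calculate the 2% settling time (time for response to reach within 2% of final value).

For first-order system, 2% settling time ≈ 4τ = 4 × 20.05 = 80.2 s.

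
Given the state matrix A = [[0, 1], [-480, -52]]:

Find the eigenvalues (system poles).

det(A - λI) = λ² - (-52)λ + 480 = (λ - (-40))(λ - (-12)). Eigenvalues: -40, -12.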